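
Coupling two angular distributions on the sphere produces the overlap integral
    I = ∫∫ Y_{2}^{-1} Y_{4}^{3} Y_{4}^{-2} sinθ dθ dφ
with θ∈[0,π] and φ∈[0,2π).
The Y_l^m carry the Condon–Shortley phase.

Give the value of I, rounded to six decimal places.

Rules hold: Σm=0, L=10 even, 2≤4≤6.
N = 5·9·9 = 405
Δ = 2!·2!·6!/11! = 1/13860
Racah Σ t=0..2: t=0:+1/192 t=1:−1/36 t=2:+1/192 = -5/288
⇒ 3j(2 4 4; 0 0 0)² = 20/693, sgn -1
Racah Σ t=1..2: t=1:−1/1440 t=2:+1/240 = 1/288
⇒ 3j(2 4 4; -1 3 -2)² = 5/132, sgn +1
4πI² = N·(3j₀)²·(3jₘ)² = 375/847
I = -1·√(0.442739/4π) = -0.18770204

-0.187702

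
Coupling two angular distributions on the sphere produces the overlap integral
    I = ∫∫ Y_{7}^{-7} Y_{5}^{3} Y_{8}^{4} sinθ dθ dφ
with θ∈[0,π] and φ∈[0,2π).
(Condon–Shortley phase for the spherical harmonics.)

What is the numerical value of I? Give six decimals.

Rules hold: Σm=0, L=20 even, 2≤8≤12.
N = 15·11·17 = 2805
Δ = 4!·10!·6!/21! = 1/814773960
Racah Σ t=0..4: t=0:+1/87091200 t=1:−1/4976640 t=2:+1/2073600 t=3:−1/4976640 t=4:+1/87091200 = 1/9676800
⇒ 3j(7 5 8; 0 0 0)² = 360/46189, sgn +1
Racah Σ t=4..4: t=4:+1/4180377600 = 1/4180377600
⇒ 3j(7 5 8; -7 3 4)² = 11/1938, sgn +1
4πI² = N·(3j₀)²·(3jₘ)² = 9900/79781
I = +1·√(0.12409/4π) = 0.09937175

0.099372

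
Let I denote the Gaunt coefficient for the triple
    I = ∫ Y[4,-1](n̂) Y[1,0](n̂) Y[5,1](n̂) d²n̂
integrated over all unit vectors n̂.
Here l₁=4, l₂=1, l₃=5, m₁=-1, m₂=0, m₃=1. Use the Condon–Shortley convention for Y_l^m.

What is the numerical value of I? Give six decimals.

-0.240571

Rules hold: Σm=0, L=10 even, 3≤5≤5.
N = 9·3·11 = 297
Δ = 0!·8!·2!/11! = 1/495
Racah Σ t=0..0: t=0:+1/576 = 1/576
⇒ 3j(4 1 5; 0 0 0)² = 5/99, sgn -1
Racah Σ t=0..0: t=0:+1/720 = 1/720
⇒ 3j(4 1 5; -1 0 1)² = 8/165, sgn +1
4πI² = N·(3j₀)²·(3jₘ)² = 8/11
I = -1·√(0.727273/4π) = -0.24057125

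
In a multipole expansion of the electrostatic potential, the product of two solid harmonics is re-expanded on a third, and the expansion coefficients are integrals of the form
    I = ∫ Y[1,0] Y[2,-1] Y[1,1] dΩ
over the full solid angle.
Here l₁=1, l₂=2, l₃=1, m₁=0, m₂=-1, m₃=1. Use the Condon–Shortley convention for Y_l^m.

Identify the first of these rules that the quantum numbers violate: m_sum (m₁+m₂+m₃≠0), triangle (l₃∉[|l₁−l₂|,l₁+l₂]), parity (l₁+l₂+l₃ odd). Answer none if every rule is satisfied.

m₁+m₂+m₃ = 0 − 1 + 1 = 0  ✓
triangle: |1−2|=1 ≤ l₃=1 ≤ 1+2=3  ✓
parity: l₁+l₂+l₃ = 4 is even  ✓

none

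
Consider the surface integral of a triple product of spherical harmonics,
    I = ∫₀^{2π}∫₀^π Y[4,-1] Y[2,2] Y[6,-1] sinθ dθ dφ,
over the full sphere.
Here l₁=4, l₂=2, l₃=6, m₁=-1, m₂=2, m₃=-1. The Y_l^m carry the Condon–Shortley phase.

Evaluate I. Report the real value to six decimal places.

-0.094091

m-sum 0 ✓  L=12 even ✓  2≤6≤6 ✓
Π(2lᵢ+1) = 9×5×13 = 585
triangle coeff Δ(4,2,6) = 1/6435
Σ_t [0,0]: t=0:+1/2304 = 1/2304
(3j)²=5/143 [(4 2 6; 0 0 0)], sign=+1
Σ_t [0,0]: t=0:+1/17280 = 1/17280
(3j)²=7/1287 [(4 2 6; -1 2 -1)], sign=-1
⇒ 4πI² = 175/1573
I = (-1)√(175/1573/(4π)) = -0.09409136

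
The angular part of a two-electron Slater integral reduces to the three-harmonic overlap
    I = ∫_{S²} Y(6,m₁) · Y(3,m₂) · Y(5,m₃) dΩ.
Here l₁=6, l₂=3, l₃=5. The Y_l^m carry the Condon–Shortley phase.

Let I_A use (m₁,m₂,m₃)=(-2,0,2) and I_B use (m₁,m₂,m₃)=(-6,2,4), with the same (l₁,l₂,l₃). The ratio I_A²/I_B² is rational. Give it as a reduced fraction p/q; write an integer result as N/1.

8/99

Shared (l₁,l₂,l₃)=(6,3,5): N and (l;000)² cancel in I_A²/I_B².
A: Δ = 4!·8!·2!/15! = 1/675675; Racah Σ t=1..3: t=1:−1/60480 t=2:+1/5760 t=3:−1/8640 = 1/24192; ⇒ 3j(6 3 5; -2 0 2)² = 8/3003, sgn -1
B: Δ = 4!·8!·2!/15! = 1/675675; Racah Σ t=4..4: t=4:+1/967680 = 1/967680; ⇒ 3j(6 3 5; -6 2 4)² = 3/91, sgn -1
I_A²/I_B² = (8/3003)/(3/91) = 8/99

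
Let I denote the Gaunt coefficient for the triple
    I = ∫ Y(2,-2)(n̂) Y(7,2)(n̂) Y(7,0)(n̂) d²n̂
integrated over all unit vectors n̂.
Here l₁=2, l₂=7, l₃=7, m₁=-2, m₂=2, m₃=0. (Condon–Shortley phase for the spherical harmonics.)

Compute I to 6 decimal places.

-0.192231

m-sum 0 ✓  L=16 even ✓  5≤7≤9 ✓
Π(2lᵢ+1) = 5×15×15 = 1125
triangle coeff Δ(2,7,7) = 1/185640
Σ_t [0,2]: t=0:+1/2419200 t=1:−1/518400 t=2:+1/2419200 = -1/907200
(3j)²=56/3315 [(2 7 7; 0 0 0)], sign=+1
Σ_t [2,2]: t=2:+1/2419200 = 1/2419200
(3j)²=27/1105 [(2 7 7; -2 2 0)], sign=-1
⇒ 4πI² = 22680/48841
I = (-1)√(22680/48841/(4π)) = -0.19223140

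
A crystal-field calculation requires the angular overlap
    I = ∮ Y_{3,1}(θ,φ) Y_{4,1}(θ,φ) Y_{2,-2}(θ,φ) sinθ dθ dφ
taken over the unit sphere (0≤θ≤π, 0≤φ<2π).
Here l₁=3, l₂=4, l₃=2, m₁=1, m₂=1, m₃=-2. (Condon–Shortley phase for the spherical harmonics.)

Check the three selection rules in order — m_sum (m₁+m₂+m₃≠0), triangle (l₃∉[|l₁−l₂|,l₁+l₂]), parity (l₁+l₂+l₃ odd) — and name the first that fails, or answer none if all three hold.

parity

azimuthal sum: 1 + 1 − 2 = 0  ✓
1 ≤ 2 ≤ 7 (triangle on l)  ✓
L = 3 + 4 + 2 = 9 (odd)  ✗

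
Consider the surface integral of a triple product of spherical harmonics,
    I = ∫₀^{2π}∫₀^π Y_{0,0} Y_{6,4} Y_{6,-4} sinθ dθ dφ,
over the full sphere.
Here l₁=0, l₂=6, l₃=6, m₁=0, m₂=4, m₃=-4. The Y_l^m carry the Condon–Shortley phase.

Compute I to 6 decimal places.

Checks pass: Σm=0; 12 even; l₃=6∈[6,6].
(2·0+1)(2·6+1)(2·6+1) = 169
Δ: 0! 0! 12! / 13! → 1/13
sum: t=0:+1/518400 = 1/518400
3j²(0 6 6; 0 0 0) = Δ·Π!·Σ² = 1/13  (sign +1)
sum: t=0:+1/7257600 = 1/7257600
3j²(0 6 6; 0 4 -4) = Δ·Π!·Σ² = 1/13  (sign +1)
combine: 4πI² = 169·1/13·1/13 = 1/1
take √, sign +1: I = 0.28209479

0.282095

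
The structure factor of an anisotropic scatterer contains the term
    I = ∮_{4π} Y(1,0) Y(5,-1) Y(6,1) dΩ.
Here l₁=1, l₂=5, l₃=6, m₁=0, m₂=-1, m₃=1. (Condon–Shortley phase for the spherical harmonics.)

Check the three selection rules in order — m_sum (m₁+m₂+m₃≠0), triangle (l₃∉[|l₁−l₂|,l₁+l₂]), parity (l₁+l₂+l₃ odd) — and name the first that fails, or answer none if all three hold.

none

Σmᵢ = 0  ✓
l₃∈[|l₁−l₂|,l₁+l₂]=[4,6], have l₃=6  ✓
Σlᵢ = 12 ⇒ even  ✓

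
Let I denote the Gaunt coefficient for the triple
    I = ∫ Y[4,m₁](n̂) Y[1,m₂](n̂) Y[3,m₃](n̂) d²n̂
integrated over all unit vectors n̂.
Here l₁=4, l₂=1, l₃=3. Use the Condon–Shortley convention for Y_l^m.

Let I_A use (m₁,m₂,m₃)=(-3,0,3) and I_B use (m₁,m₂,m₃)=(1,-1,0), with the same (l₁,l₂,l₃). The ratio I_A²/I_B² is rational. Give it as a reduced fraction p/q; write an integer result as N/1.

7/10

Same 4,1,3: normalisation and zero-m 3j drop out of the ratio.
A: Δ: 2! 6! 0! / 9! → 1/252; sum: t=1:−1/720 = -1/720; 3j²(4 1 3; -3 0 3) = Δ·Π!·Σ² = 1/36  (sign -1)
B: Δ: 2! 6! 0! / 9! → 1/252; sum: t=0:+1/72 = 1/72; 3j²(4 1 3; 1 -1 0) = Δ·Π!·Σ² = 5/126  (sign -1)
I_A²/I_B² = (1/36)/(5/126) = 7/10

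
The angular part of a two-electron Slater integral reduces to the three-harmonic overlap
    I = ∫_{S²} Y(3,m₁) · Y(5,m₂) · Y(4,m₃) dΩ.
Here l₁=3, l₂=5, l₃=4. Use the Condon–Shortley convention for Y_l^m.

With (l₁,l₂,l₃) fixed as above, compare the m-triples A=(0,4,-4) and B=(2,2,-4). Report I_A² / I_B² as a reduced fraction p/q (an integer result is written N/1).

l's match ⇒ only the (l;m) 3-j factors differ between A and B.
A: triangle coeff Δ(3,5,4) = 1/180180; Σ_t [3,3]: t=3:−1/8640 = -1/8640; (3j)²=28/715 [(3 5 4; 0 4 -4)], sign=-1
B: triangle coeff Δ(3,5,4) = 1/180180; Σ_t [1,1]: t=1:−1/8640 = -1/8640; (3j)²=14/1287 [(3 5 4; 2 2 -4)], sign=-1
I_A²/I_B² = (28/715)/(14/1287) = 18/5

18/5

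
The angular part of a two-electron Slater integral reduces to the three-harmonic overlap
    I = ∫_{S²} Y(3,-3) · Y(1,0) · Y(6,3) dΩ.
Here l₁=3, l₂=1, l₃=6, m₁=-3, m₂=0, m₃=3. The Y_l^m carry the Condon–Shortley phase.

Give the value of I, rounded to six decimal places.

triangle: need 2≤l₃≤4, have 6; I=0

0.000000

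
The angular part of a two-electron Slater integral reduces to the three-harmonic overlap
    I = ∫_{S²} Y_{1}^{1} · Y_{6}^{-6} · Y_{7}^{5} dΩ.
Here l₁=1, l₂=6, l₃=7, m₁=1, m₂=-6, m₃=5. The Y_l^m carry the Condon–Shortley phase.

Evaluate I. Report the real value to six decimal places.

-0.034990

Checks pass: Σm=0; 14 even; l₃=7∈[5,7].
(2·1+1)(2·6+1)(2·7+1) = 585
Δ: 0! 2! 12! / 15! → 1/1365
sum: t=0:+1/518400 = 1/518400
3j²(1 6 7; 0 0 0) = Δ·Π!·Σ² = 7/195  (sign -1)
sum: t=0:+1/958003200 = 1/958003200
3j²(1 6 7; 1 -6 5) = Δ·Π!·Σ² = 1/1365  (sign +1)
combine: 4πI² = 585·7/195·1/1365 = 1/65
take √, sign -1: I = -0.03498955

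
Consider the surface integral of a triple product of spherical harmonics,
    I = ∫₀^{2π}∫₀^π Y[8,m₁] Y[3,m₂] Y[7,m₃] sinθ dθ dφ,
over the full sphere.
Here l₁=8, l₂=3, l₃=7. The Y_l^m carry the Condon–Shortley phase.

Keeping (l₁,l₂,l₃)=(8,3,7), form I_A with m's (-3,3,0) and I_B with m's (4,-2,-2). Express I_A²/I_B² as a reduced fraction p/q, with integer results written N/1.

378/5

Same 8,3,7: normalisation and zero-m 3j drop out of the ratio.
A: Δ: 4! 12! 2! / 19! → 1/5290740; sum: t=4:+1/29030400 = 1/29030400; 3j²(8 3 7; -3 3 0) = Δ·Π!·Σ² = 165/8398  (sign -1)
B: Δ: 4! 12! 2! / 19! → 1/5290740; sum: t=0:+1/23224320 t=1:−1/26127360 = 1/209018880; 3j²(8 3 7; 4 -2 -2) = Δ·Π!·Σ² = 275/1058148  (sign -1)
I_A²/I_B² = (165/8398)/(275/1058148) = 378/5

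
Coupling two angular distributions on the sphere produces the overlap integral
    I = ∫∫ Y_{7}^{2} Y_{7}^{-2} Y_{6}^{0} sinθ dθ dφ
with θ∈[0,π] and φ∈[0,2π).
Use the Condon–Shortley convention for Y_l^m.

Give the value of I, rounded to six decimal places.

-0.027526

Checks pass: Σm=0; 20 even; l₃=6∈[0,14].
(2·7+1)(2·7+1)(2·6+1) = 2925
Δ: 8! 6! 6! / 21! → 1/2444321880
sum: t=1:−1/2612736000 t=2:+1/20736000 t=3:−1/1658880 t=4:+1/746496 t=5:−1/1658880 t=6:+1/20736000 t=7:−1/2612736000 = 1/4354560
3j²(7 7 6; 0 0 0) = Δ·Π!·Σ² = 1000/138567  (sign +1)
sum: t=0:+1/580608000 t=1:−1/11612160 t=2:+1/1866240 t=3:−1/1658880 t=4:+1/8294400 t=5:−1/373248000 = -1/29859840
3j²(7 7 6; 2 -2 0) = Δ·Π!·Σ² = 125/277134  (sign -1)
combine: 4πI² = 2925·1000/138567·125/277134 = 1562500/164109517
take √, sign -1: I = -0.02752569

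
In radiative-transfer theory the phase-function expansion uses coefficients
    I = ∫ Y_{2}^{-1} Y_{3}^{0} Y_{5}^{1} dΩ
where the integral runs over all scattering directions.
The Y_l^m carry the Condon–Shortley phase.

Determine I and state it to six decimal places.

Rules hold: Σm=0, L=10 even, 1≤5≤5.
N = 5·7·11 = 385
Δ = 0!·4!·6!/11! = 1/2310
Racah Σ t=0..0: t=0:+1/144 = 1/144
⇒ 3j(2 3 5; 0 0 0)² = 10/231, sgn -1
Racah Σ t=0..0: t=0:+1/216 = 1/216
⇒ 3j(2 3 5; -1 0 1)² = 8/231, sgn +1
4πI² = N·(3j₀)²·(3jₘ)² = 400/693
I = -1·√(0.577201/4π) = -0.21431790

-0.214318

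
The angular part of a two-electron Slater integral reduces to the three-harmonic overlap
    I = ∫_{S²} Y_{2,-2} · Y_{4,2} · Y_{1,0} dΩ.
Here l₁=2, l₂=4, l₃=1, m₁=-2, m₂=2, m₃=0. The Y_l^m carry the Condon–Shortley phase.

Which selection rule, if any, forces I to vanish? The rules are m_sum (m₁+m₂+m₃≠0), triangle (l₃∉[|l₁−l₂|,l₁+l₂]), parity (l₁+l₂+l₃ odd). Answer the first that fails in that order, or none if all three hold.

m₁+m₂+m₃ = -2 + 2 + 0 = 0  ✓
triangle: |2−4|=2 ≤ l₃=1 ≤ 2+4=6  ✗
parity: l₁+l₂+l₃ = 7 is odd

triangle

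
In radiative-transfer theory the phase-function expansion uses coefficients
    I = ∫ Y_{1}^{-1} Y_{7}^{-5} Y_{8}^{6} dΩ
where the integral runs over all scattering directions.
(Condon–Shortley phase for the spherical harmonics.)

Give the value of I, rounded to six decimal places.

Checks pass: Σm=0; 16 even; l₃=8∈[6,8].
(2·1+1)(2·7+1)(2·8+1) = 765
Δ: 0! 2! 14! / 17! → 1/2040
sum: t=0:+1/25401600 = 1/25401600
3j²(1 7 8; 0 0 0) = Δ·Π!·Σ² = 8/255  (sign +1)
sum: t=0:+1/1916006400 = 1/1916006400
3j²(1 7 8; -1 -5 6) = Δ·Π!·Σ² = 91/2040  (sign +1)
combine: 4πI² = 765·8/255·91/2040 = 91/85
take √, sign +1: I = 0.29188132

0.291881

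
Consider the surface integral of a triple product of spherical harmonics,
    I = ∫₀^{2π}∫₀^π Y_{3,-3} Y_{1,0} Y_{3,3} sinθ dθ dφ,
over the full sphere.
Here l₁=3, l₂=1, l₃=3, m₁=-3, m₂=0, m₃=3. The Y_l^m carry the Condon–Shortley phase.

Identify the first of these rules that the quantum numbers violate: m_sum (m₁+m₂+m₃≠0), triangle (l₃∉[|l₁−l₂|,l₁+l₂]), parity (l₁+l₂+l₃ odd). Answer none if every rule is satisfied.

parity

azimuthal sum: -3 + 0 + 3 = 0  ✓
2 ≤ 3 ≤ 4 (triangle on l)  ✓
L = 3 + 1 + 3 = 7 (odd)  ✗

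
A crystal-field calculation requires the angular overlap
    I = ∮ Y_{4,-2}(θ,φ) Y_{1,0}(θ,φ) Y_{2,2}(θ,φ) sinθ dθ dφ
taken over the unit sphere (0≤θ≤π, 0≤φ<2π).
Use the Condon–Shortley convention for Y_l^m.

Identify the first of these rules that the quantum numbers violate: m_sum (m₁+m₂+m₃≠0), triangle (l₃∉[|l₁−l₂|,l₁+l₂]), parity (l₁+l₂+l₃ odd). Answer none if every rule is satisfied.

triangle

m₁+m₂+m₃ = -2 + 0 + 2 = 0  ✓
triangle: |4−1|=3 ≤ l₃=2 ≤ 4+1=5  ✗
parity: l₁+l₂+l₃ = 7 is odd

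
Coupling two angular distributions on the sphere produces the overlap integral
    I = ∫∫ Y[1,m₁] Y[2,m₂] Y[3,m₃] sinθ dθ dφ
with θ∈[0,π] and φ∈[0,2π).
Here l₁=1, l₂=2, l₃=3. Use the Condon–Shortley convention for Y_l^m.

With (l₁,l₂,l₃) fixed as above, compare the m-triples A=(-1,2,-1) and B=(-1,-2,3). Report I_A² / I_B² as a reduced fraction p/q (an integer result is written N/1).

1/15

Same 1,2,3: normalisation and zero-m 3j drop out of the ratio.
A: Δ: 0! 2! 4! / 7! → 1/105; sum: t=0:+1/48 = 1/48; 3j²(1 2 3; -1 2 -1) = Δ·Π!·Σ² = 1/105  (sign +1)
B: Δ: 0! 2! 4! / 7! → 1/105; sum: t=0:+1/48 = 1/48; 3j²(1 2 3; -1 -2 3) = Δ·Π!·Σ² = 1/7  (sign +1)
I_A²/I_B² = (1/105)/(1/7) = 1/15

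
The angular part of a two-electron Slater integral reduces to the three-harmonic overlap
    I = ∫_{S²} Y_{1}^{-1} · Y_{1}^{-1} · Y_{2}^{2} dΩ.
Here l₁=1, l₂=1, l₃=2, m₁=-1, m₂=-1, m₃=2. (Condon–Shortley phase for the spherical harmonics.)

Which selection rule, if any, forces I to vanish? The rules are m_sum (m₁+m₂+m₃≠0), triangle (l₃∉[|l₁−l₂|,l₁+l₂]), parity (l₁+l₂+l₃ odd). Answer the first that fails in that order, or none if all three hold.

Σmᵢ = 0  ✓
l₃∈[|l₁−l₂|,l₁+l₂]=[0,2], have l₃=2  ✓
Σlᵢ = 4 ⇒ even  ✓

none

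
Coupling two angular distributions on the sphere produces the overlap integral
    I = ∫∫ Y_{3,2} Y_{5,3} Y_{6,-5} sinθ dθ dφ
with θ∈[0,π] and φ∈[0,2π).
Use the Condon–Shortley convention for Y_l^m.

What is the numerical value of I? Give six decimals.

Rules hold: Σm=0, L=14 even, 2≤6≤8.
N = 7·11·13 = 1001
Δ = 2!·4!·8!/15! = 1/675675
Racah Σ t=0..2: t=0:+1/8640 t=1:−1/2304 t=2:+1/8640 = -7/34560
⇒ 3j(3 5 6; 0 0 0)² = 7/429, sgn -1
Racah Σ t=0..1: t=0:+1/483840 t=1:−1/120960 = -1/161280
⇒ 3j(3 5 6; 2 3 -5)² = 2/91, sgn +1
4πI² = N·(3j₀)²·(3jₘ)² = 14/39
I = -1·√(0.358974/4π) = -0.16901560

-0.169016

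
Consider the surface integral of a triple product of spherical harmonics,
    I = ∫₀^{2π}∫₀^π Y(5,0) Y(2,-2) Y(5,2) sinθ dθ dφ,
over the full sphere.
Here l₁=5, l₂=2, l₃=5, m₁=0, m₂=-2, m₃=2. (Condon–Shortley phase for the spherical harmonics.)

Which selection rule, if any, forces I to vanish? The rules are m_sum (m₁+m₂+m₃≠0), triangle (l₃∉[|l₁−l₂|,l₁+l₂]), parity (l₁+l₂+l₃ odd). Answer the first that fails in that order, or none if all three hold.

Σmᵢ = 0  ✓
l₃∈[|l₁−l₂|,l₁+l₂]=[3,7], have l₃=5  ✓
Σlᵢ = 12 ⇒ even  ✓

none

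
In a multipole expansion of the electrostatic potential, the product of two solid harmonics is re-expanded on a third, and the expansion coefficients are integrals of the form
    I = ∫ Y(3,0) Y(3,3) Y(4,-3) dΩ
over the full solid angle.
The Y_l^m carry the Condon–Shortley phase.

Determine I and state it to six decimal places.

Checks pass: Σm=0; 10 even; l₃=4∈[0,6].
(2·3+1)(2·3+1)(2·4+1) = 441
Δ: 2! 4! 4! / 11! → 1/34650
sum: t=0:+1/72 t=1:−1/16 t=2:+1/72 = -5/144
3j²(3 3 4; 0 0 0) = Δ·Π!·Σ² = 2/77  (sign -1)
sum: t=2:+1/288 = 1/288
3j²(3 3 4; 0 3 -3) = Δ·Π!·Σ² = 1/22  (sign -1)
combine: 4πI² = 441·2/77·1/22 = 63/121
take √, sign +1: I = 0.20355073

0.203551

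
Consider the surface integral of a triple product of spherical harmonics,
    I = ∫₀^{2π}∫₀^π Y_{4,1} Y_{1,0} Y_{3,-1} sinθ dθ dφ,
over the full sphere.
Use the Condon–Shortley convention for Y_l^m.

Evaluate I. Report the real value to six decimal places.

Checks pass: Σm=0; 8 even; l₃=3∈[3,5].
(2·4+1)(2·1+1)(2·3+1) = 189
Δ: 2! 6! 0! / 9! → 1/252
sum: t=1:−1/36 = -1/36
3j²(4 1 3; 0 0 0) = Δ·Π!·Σ² = 4/63  (sign +1)
sum: t=1:−1/48 = -1/48
3j²(4 1 3; 1 0 -1) = Δ·Π!·Σ² = 5/84  (sign -1)
combine: 4πI² = 189·4/63·5/84 = 5/7
take √, sign -1: I = -0.23841361

-0.238414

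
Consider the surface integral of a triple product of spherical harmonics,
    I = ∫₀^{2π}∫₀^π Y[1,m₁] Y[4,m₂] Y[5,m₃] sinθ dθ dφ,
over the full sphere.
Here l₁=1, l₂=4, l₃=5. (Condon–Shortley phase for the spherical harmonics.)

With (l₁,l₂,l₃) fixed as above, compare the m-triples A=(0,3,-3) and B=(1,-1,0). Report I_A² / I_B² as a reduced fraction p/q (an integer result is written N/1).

Same 1,4,5: normalisation and zero-m 3j drop out of the ratio.
A: Δ: 0! 2! 8! / 11! → 1/495; sum: t=0:+1/5040 = 1/5040; 3j²(1 4 5; 0 3 -3) = Δ·Π!·Σ² = 16/495  (sign +1)
B: Δ: 0! 2! 8! / 11! → 1/495; sum: t=0:+1/1440 = 1/1440; 3j²(1 4 5; 1 -1 0) = Δ·Π!·Σ² = 2/99  (sign -1)
I_A²/I_B² = (16/495)/(2/99) = 8/5

8/5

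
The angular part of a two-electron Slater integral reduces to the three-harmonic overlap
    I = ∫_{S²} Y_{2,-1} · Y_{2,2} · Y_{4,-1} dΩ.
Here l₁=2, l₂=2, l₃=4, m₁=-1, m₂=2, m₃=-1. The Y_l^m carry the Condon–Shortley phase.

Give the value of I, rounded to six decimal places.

Checks pass: Σm=0; 8 even; l₃=4∈[0,4].
(2·2+1)(2·2+1)(2·4+1) = 225
Δ: 0! 4! 4! / 9! → 1/630
sum: t=0:+1/16 = 1/16
3j²(2 2 4; 0 0 0) = Δ·Π!·Σ² = 2/35  (sign +1)
sum: t=0:+1/144 = 1/144
3j²(2 2 4; -1 2 -1) = Δ·Π!·Σ² = 1/126  (sign -1)
combine: 4πI² = 225·2/35·1/126 = 5/49
take √, sign -1: I = -0.09011188

-0.090112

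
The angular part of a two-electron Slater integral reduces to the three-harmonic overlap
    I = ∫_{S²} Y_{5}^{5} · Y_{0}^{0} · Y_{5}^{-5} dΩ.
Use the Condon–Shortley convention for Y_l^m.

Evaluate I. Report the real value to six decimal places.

m-sum 0 ✓  L=10 even ✓  5≤5≤5 ✓
Π(2lᵢ+1) = 11×1×11 = 121
triangle coeff Δ(5,0,5) = 1/11
Σ_t [0,0]: t=0:+1/14400 = 1/14400
(3j)²=1/11 [(5 0 5; 0 0 0)], sign=-1
Σ_t [0,0]: t=0:+1/3628800 = 1/3628800
(3j)²=1/11 [(5 0 5; 5 0 -5)], sign=+1
⇒ 4πI² = 1/1
I = (-1)√(1/1/(4π)) = -0.28209479

-0.282095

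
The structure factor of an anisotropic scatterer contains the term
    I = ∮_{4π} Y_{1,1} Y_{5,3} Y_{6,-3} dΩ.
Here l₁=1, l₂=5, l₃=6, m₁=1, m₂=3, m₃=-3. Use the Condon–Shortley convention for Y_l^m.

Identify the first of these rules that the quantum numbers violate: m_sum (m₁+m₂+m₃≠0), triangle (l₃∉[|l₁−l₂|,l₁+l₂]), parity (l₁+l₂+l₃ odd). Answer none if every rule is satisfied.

azimuthal sum: 1 + 3 − 3 = 1  ✗
4 ≤ 6 ≤ 6 (triangle on l)
L = 1 + 5 + 6 = 12 (even)

m_sum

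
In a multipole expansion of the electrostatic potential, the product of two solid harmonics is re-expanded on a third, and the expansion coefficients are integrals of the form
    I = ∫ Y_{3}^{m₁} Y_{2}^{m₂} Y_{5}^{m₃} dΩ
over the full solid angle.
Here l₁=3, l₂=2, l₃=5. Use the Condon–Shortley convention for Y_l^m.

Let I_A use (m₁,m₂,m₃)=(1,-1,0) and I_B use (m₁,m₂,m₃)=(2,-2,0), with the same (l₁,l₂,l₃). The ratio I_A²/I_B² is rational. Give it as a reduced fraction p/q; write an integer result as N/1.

10/1

Same 3,2,5: normalisation and zero-m 3j drop out of the ratio.
A: Δ: 0! 6! 4! / 11! → 1/2310; sum: t=0:+1/288 = 1/288; 3j²(3 2 5; 1 -1 0) = Δ·Π!·Σ² = 5/231  (sign -1)
B: Δ: 0! 6! 4! / 11! → 1/2310; sum: t=0:+1/2880 = 1/2880; 3j²(3 2 5; 2 -2 0) = Δ·Π!·Σ² = 1/462  (sign -1)
I_A²/I_B² = (5/231)/(1/462) = 10/1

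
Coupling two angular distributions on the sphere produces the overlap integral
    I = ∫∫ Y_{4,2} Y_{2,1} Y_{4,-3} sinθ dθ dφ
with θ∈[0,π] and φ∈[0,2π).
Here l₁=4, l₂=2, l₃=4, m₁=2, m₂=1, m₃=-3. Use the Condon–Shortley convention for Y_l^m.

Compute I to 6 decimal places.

Rules hold: Σm=0, L=10 even, 2≤4≤6.
N = 9·5·9 = 405
Δ = 2!·6!·2!/11! = 1/13860
Racah Σ t=0..2: t=0:+1/192 t=1:−1/36 t=2:+1/192 = -5/288
⇒ 3j(4 2 4; 0 0 0)² = 20/693, sgn -1
Racah Σ t=1..2: t=1:−1/240 t=2:+1/1440 = -1/288
⇒ 3j(4 2 4; 2 1 -3)² = 5/132, sgn +1
4πI² = N·(3j₀)²·(3jₘ)² = 375/847
I = -1·√(0.442739/4π) = -0.18770204

-0.187702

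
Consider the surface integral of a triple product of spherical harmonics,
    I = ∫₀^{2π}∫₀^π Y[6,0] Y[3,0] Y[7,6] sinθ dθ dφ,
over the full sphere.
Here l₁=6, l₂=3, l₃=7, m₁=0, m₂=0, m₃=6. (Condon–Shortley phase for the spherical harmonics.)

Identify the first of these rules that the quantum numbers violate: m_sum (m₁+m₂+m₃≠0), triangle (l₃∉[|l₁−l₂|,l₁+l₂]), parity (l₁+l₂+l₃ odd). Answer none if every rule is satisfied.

m_sum

m₁+m₂+m₃ = 0 + 0 + 6 = 6  ✗
triangle: |6−3|=3 ≤ l₃=7 ≤ 6+3=9
parity: l₁+l₂+l₃ = 16 is even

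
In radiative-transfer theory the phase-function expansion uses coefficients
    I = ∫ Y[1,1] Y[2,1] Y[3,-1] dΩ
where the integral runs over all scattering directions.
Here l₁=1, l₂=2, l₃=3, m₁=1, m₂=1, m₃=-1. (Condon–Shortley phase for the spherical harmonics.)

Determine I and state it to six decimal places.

0.000000

1 + 1 − 1 = 1 ≠ 0: azimuthal integral kills it; I = 0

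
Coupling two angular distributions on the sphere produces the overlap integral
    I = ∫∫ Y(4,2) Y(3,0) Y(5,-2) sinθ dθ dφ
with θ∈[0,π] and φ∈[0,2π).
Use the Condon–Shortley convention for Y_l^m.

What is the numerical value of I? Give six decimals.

Rules hold: Σm=0, L=12 even, 1≤5≤7.
N = 9·7·11 = 693
Δ = 2!·6!·4!/13! = 1/180180
Racah Σ t=0..2: t=0:+1/576 t=1:−1/144 t=2:+1/576 = -1/288
⇒ 3j(4 3 5; 0 0 0)² = 20/1001, sgn +1
Racah Σ t=0..2: t=0:+1/576 t=1:−1/480 t=2:+1/8640 = -1/4320
⇒ 3j(4 3 5; 2 0 -2)² = 1/2145, sgn +1
4πI² = N·(3j₀)²·(3jₘ)² = 12/1859
I = +1·√(0.00645508/4π) = 0.02266449

0.022664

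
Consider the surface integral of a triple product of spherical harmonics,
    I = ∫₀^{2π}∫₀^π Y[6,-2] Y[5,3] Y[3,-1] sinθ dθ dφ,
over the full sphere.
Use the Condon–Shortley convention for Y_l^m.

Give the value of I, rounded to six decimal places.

-0.145631

Checks pass: Σm=0; 14 even; l₃=3∈[1,11].
(2·6+1)(2·5+1)(2·3+1) = 1001
Δ: 8! 4! 2! / 15! → 1/675675
sum: t=3:−1/8640 t=4:+1/2304 t=5:−1/8640 = 7/34560
3j²(6 5 3; 0 0 0) = Δ·Π!·Σ² = 7/429  (sign -1)
sum: t=6:+1/11520 t=7:−1/30240 t=8:+1/1935360 = 1/18432
3j²(6 5 3; -2 3 -1) = Δ·Π!·Σ² = 7/429  (sign +1)
combine: 4πI² = 1001·7/429·7/429 = 343/1287
take √, sign -1: I = -0.14563067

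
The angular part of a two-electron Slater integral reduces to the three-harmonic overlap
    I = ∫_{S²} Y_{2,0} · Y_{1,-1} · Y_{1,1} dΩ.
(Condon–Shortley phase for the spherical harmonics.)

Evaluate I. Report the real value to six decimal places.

Checks pass: Σm=0; 4 even; l₃=1∈[1,3].
(2·2+1)(2·1+1)(2·1+1) = 45
Δ: 2! 2! 0! / 5! → 1/30
sum: t=1:−1/1 = -1/1
3j²(2 1 1; 0 0 0) = Δ·Π!·Σ² = 2/15  (sign +1)
sum: t=0:+1/4 = 1/4
3j²(2 1 1; 0 -1 1) = Δ·Π!·Σ² = 1/30  (sign +1)
combine: 4πI² = 45·2/15·1/30 = 1/5
take √, sign +1: I = 0.12615663

0.126157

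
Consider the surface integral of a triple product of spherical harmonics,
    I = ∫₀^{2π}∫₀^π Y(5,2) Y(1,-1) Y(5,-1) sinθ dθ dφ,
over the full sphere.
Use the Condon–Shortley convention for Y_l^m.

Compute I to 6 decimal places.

0.000000

l₁+l₂+l₃=11 is odd: 3j(l;000)=0 ⇒ I=0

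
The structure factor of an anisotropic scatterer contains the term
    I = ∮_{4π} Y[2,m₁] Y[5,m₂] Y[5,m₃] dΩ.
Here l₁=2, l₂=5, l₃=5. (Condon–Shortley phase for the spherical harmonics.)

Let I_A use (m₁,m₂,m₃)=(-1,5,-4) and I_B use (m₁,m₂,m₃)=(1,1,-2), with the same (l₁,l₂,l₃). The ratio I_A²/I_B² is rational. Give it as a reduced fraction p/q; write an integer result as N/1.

45/14

l's match ⇒ only the (l;m) 3-j factors differ between A and B.
A: triangle coeff Δ(2,5,5) = 1/38610; Σ_t [2,2]: t=2:+1/80640 = 1/80640; (3j)²=9/286 [(2 5 5; -1 5 -4)], sign=-1
B: triangle coeff Δ(2,5,5) = 1/38610; Σ_t [0,1]: t=0:+1/2880 t=1:−1/1440 = -1/2880; (3j)²=7/715 [(2 5 5; 1 1 -2)], sign=+1
I_A²/I_B² = (9/286)/(7/715) = 45/14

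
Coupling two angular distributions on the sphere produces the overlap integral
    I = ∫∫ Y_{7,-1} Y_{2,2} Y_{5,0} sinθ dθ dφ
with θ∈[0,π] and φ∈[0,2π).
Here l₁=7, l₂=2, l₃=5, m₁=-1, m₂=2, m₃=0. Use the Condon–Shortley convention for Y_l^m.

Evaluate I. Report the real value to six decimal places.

0.000000

Σmᵢ = 1 ≠ 0, so the φ-integral vanishes; I = 0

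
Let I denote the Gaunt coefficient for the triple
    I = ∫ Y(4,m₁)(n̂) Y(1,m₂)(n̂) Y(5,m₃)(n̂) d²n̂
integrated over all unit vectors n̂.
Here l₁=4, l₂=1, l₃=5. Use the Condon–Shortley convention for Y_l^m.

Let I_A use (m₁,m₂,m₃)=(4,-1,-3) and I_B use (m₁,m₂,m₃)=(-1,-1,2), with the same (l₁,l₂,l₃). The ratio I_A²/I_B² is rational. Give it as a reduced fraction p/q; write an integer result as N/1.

1/21

Shared (l₁,l₂,l₃)=(4,1,5): N and (l;000)² cancel in I_A²/I_B².
A: Δ = 0!·8!·2!/11! = 1/495; Racah Σ t=0..0: t=0:+1/80640 = 1/80640; ⇒ 3j(4 1 5; 4 -1 -3)² = 1/495, sgn +1
B: Δ = 0!·8!·2!/11! = 1/495; Racah Σ t=0..0: t=0:+1/1440 = 1/1440; ⇒ 3j(4 1 5; -1 -1 2)² = 7/165, sgn -1
I_A²/I_B² = (1/495)/(7/165) = 1/21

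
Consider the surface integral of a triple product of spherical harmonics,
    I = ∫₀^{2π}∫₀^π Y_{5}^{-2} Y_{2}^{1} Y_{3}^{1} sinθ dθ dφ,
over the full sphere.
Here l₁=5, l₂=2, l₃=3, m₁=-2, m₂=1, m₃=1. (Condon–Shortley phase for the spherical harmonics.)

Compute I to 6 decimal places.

Rules hold: Σm=0, L=10 even, 3≤3≤7.
N = 11·5·7 = 385
Δ = 4!·6!·0!/11! = 1/2310
Racah Σ t=2..2: t=2:+1/144 = 1/144
⇒ 3j(5 2 3; 0 0 0)² = 10/231, sgn -1
Racah Σ t=3..3: t=3:−1/288 = -1/288
⇒ 3j(5 2 3; -2 1 1)² = 1/22, sgn -1
4πI² = N·(3j₀)²·(3jₘ)² = 25/33
I = +1·√(0.757576/4π) = 0.24553200

0.245532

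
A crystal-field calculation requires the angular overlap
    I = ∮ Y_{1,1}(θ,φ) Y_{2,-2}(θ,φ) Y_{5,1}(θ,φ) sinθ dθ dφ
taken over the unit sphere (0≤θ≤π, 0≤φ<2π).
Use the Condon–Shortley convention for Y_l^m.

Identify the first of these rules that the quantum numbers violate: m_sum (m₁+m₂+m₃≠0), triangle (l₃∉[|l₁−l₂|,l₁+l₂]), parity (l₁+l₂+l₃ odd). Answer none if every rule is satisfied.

m₁+m₂+m₃ = 1 − 2 + 1 = 0  ✓
triangle: |1−2|=1 ≤ l₃=5 ≤ 1+2=3  ✗
parity: l₁+l₂+l₃ = 8 is even

triangle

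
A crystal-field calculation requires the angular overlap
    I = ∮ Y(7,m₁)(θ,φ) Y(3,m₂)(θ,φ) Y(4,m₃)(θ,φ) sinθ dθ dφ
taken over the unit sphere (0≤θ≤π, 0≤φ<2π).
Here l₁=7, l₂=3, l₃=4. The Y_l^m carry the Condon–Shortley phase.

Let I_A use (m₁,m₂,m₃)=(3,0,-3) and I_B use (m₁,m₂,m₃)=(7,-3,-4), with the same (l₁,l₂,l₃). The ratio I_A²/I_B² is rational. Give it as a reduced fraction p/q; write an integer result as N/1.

Same 7,3,4: normalisation and zero-m 3j drop out of the ratio.
A: Δ: 6! 8! 0! / 15! → 1/45045; sum: t=3:−1/181440 = -1/181440; 3j²(7 3 4; 3 0 -3) = Δ·Π!·Σ² = 32/3003  (sign +1)
B: Δ: 6! 8! 0! / 15! → 1/45045; sum: t=0:+1/29030400 = 1/29030400; 3j²(7 3 4; 7 -3 -4) = Δ·Π!·Σ² = 1/15  (sign +1)
I_A²/I_B² = (32/3003)/(1/15) = 160/1001

160/1001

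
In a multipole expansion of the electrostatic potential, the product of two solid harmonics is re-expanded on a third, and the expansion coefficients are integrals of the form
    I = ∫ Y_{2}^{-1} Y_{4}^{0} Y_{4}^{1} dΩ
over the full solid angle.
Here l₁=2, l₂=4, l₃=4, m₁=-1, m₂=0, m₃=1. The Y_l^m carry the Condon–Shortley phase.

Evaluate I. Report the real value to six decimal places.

-0.044869

Rules hold: Σm=0, L=10 even, 2≤4≤6.
N = 5·9·9 = 405
Δ = 2!·2!·6!/11! = 1/13860
Racah Σ t=0..2: t=0:+1/192 t=1:−1/36 t=2:+1/192 = -5/288
⇒ 3j(2 4 4; 0 0 0)² = 20/693, sgn -1
Racah Σ t=1..2: t=1:−1/72 t=2:+1/96 = -1/288
⇒ 3j(2 4 4; -1 0 1)² = 1/462, sgn +1
4πI² = N·(3j₀)²·(3jₘ)² = 150/5929
I = -1·√(0.0252994/4π) = -0.04486937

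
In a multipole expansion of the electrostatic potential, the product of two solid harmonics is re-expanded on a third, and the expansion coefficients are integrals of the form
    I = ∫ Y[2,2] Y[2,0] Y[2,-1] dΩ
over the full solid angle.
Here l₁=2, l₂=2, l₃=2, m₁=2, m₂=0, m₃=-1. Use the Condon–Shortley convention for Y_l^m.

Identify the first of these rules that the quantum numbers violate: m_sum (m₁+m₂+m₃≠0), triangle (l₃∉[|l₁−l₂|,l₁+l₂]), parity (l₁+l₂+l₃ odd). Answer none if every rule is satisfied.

m_sum

m₁+m₂+m₃ = 2 + 0 − 1 = 1  ✗
triangle: |2−2|=0 ≤ l₃=2 ≤ 2+2=4
parity: l₁+l₂+l₃ = 6 is even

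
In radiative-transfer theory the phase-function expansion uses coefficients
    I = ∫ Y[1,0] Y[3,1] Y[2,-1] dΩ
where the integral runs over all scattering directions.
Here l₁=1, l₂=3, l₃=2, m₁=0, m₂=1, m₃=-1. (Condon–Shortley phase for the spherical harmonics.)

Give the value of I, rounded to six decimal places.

Checks pass: Σm=0; 6 even; l₃=2∈[2,4].
(2·1+1)(2·3+1)(2·2+1) = 105
Δ: 2! 0! 4! / 7! → 1/105
sum: t=1:−1/4 = -1/4
3j²(1 3 2; 0 0 0) = Δ·Π!·Σ² = 3/35  (sign -1)
sum: t=1:−1/6 = -1/6
3j²(1 3 2; 0 1 -1) = Δ·Π!·Σ² = 8/105  (sign +1)
combine: 4πI² = 105·3/35·8/105 = 24/35
take √, sign -1: I = -0.23359668

-0.233597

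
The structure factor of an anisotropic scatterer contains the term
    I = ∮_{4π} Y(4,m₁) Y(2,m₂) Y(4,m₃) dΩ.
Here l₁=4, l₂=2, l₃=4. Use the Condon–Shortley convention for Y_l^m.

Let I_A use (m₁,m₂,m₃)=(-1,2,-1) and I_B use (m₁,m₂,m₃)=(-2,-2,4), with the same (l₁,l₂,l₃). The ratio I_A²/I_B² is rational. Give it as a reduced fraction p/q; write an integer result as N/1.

25/7

l's match ⇒ only the (l;m) 3-j factors differ between A and B.
A: triangle coeff Δ(4,2,4) = 1/13860; Σ_t [2,2]: t=2:+1/144 = 1/144; (3j)²=10/231 [(4 2 4; -1 2 -1)], sign=-1
B: triangle coeff Δ(4,2,4) = 1/13860; Σ_t [0,0]: t=0:+1/2880 = 1/2880; (3j)²=2/165 [(4 2 4; -2 -2 4)], sign=+1
I_A²/I_B² = (10/231)/(2/165) = 25/7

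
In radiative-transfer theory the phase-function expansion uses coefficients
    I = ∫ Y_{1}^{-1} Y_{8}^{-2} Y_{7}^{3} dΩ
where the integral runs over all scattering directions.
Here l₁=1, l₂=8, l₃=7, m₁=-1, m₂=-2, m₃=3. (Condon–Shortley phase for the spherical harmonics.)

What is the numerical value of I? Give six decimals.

Checks pass: Σm=0; 16 even; l₃=7∈[7,9].
(2·1+1)(2·8+1)(2·7+1) = 765
Δ: 2! 0! 14! / 17! → 1/2040
sum: t=1:−1/25401600 = -1/25401600
3j²(1 8 7; 0 0 0) = Δ·Π!·Σ² = 8/255  (sign +1)
sum: t=2:+1/174182400 = 1/174182400
3j²(1 8 7; -1 -2 3) = Δ·Π!·Σ² = 1/136  (sign +1)
combine: 4πI² = 765·8/255·1/136 = 3/17
take √, sign +1: I = 0.11850352

0.118504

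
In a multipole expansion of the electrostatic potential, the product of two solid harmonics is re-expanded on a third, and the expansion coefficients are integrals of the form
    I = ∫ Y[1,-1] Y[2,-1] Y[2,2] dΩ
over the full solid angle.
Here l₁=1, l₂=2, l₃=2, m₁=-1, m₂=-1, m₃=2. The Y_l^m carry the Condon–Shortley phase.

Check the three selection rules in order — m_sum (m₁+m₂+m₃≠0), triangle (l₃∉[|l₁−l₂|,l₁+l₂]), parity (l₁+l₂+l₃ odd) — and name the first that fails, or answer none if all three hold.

m₁+m₂+m₃ = -1 − 1 + 2 = 0  ✓
triangle: |1−2|=1 ≤ l₃=2 ≤ 1+2=3  ✓
parity: l₁+l₂+l₃ = 5 is odd  ✗

parity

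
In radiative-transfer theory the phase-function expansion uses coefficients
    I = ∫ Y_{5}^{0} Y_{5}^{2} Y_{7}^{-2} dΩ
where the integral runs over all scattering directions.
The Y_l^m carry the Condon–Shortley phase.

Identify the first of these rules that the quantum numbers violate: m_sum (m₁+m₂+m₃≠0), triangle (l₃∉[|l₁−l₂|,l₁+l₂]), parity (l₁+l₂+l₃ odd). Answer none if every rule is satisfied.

parity

azimuthal sum: 0 + 2 − 2 = 0  ✓
0 ≤ 7 ≤ 10 (triangle on l)  ✓
L = 5 + 5 + 7 = 17 (odd)  ✗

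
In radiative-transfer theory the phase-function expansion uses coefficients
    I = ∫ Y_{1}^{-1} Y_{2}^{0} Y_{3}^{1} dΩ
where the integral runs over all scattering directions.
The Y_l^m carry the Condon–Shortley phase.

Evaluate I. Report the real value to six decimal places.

m-sum 0 ✓  L=6 even ✓  1≤3≤3 ✓
Π(2lᵢ+1) = 3×5×7 = 105
triangle coeff Δ(1,2,3) = 1/105
Σ_t [0,0]: t=0:+1/4 = 1/4
(3j)²=3/35 [(1 2 3; 0 0 0)], sign=-1
Σ_t [0,0]: t=0:+1/8 = 1/8
(3j)²=2/35 [(1 2 3; -1 0 1)], sign=+1
⇒ 4πI² = 18/35
I = (-1)√(18/35/(4π)) = -0.20230066

-0.202301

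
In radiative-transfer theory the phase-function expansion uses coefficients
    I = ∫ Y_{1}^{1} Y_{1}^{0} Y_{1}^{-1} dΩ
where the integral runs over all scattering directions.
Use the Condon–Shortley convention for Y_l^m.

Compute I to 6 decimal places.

Σlᵢ=3 odd — θ-integrand is odd under cosθ→−cosθ; I=0

0.000000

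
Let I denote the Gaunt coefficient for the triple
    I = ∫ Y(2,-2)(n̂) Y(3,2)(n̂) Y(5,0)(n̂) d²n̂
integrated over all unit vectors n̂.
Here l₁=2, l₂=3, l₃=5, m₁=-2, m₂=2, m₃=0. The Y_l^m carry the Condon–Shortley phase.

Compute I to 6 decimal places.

0.053579

m-sum 0 ✓  L=10 even ✓  1≤5≤5 ✓
Π(2lᵢ+1) = 5×7×11 = 385
triangle coeff Δ(2,3,5) = 1/2310
Σ_t [0,0]: t=0:+1/144 = 1/144
(3j)²=10/231 [(2 3 5; 0 0 0)], sign=-1
Σ_t [0,0]: t=0:+1/2880 = 1/2880
(3j)²=1/462 [(2 3 5; -2 2 0)], sign=-1
⇒ 4πI² = 25/693
I = (+1)√(25/693/(4π)) = 0.05357948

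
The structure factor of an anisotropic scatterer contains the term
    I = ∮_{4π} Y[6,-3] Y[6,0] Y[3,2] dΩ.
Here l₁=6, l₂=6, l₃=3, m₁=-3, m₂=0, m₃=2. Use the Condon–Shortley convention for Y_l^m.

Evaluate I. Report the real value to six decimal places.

m-sum = -3 + 0 + 2 = -1 ≠ 0 ⇒ I = 0

0.000000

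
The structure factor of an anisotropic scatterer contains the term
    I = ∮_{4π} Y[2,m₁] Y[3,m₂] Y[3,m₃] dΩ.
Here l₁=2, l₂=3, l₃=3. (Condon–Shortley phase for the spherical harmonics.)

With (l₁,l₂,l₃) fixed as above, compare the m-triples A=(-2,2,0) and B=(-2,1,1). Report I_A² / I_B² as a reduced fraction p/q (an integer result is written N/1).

Same 2,3,3: normalisation and zero-m 3j drop out of the ratio.
A: Δ: 2! 2! 4! / 9! → 1/3780; sum: t=2:+1/24 = 1/24; 3j²(2 3 3; -2 2 0) = Δ·Π!·Σ² = 1/21  (sign -1)
B: Δ: 2! 2! 4! / 9! → 1/3780; sum: t=2:+1/16 = 1/16; 3j²(2 3 3; -2 1 1) = Δ·Π!·Σ² = 2/35  (sign +1)
I_A²/I_B² = (1/21)/(2/35) = 5/6

5/6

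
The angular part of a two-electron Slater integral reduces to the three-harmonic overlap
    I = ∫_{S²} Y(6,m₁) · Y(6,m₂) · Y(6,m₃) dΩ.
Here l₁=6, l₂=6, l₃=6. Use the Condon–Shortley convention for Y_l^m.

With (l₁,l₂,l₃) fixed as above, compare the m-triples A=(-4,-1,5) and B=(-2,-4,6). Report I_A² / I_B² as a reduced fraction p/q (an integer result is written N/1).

Shared (l₁,l₂,l₃)=(6,6,6): N and (l;000)² cancel in I_A²/I_B².
A: Δ = 6!·6!·6!/19! = 1/325909584; Racah Σ t=4..5: t=4:+1/4147200 t=5:−1/10368000 = 1/6912000; ⇒ 3j(6 6 6; -4 -1 5)² = 189/16796, sgn -1
B: Δ = 6!·6!·6!/19! = 1/325909584; Racah Σ t=2..2: t=2:+1/24883200 = 1/24883200; ⇒ 3j(6 6 6; -2 -4 6)² = 70/4199, sgn +1
I_A²/I_B² = (189/16796)/(70/4199) = 27/40

27/40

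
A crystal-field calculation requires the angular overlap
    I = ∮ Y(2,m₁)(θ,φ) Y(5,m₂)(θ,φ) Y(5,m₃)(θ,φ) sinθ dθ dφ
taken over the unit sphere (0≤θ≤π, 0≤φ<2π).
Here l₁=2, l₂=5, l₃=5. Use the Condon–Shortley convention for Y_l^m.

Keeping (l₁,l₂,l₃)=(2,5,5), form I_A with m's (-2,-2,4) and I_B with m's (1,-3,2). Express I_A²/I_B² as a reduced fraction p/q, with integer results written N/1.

18/25

l's match ⇒ only the (l;m) 3-j factors differ between A and B.
A: triangle coeff Δ(2,5,5) = 1/38610; Σ_t [2,2]: t=2:+1/20160 = 1/20160; (3j)²=12/715 [(2 5 5; -2 -2 4)], sign=-1
B: triangle coeff Δ(2,5,5) = 1/38610; Σ_t [0,1]: t=0:+1/2880 t=1:−1/10080 = 1/4032; (3j)²=10/429 [(2 5 5; 1 -3 2)], sign=-1
I_A²/I_B² = (12/715)/(10/429) = 18/25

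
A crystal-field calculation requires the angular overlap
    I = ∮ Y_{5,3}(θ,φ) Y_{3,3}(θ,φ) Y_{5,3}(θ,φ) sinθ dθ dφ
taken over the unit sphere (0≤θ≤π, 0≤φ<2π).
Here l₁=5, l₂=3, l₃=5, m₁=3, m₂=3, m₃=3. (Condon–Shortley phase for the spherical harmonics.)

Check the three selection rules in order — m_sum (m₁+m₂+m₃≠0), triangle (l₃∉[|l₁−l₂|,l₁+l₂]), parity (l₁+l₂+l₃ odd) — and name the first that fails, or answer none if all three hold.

Σmᵢ = 9  ✗
l₃∈[|l₁−l₂|,l₁+l₂]=[2,8], have l₃=5
Σlᵢ = 13 ⇒ odd

m_sum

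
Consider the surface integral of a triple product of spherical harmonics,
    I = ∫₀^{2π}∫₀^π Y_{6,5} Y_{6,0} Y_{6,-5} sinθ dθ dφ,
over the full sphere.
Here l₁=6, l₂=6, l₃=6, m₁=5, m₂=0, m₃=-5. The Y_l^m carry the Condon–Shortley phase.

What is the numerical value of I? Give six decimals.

-0.157447

Rules hold: Σm=0, L=18 even, 0≤6≤12.
N = 13·13·13 = 2197
Δ = 6!·6!·6!/19! = 1/325909584
Racah Σ t=0..6: t=0:+1/373248000 t=1:−1/1728000 t=2:+1/110592 t=3:−1/46656 t=4:+1/110592 t=5:−1/1728000 t=6:+1/373248000 = -7/1555200
⇒ 3j(6 6 6; 0 0 0)² = 400/46189, sgn -1
Racah Σ t=0..1: t=0:+1/62208000 t=1:−1/10368000 = -1/12441600
⇒ 3j(6 6 6; 5 0 -5)² = 275/16796, sgn +1
4πI² = N·(3j₀)²·(3jₘ)² = 32500/104329
I = -1·√(0.311515/4π) = -0.15744694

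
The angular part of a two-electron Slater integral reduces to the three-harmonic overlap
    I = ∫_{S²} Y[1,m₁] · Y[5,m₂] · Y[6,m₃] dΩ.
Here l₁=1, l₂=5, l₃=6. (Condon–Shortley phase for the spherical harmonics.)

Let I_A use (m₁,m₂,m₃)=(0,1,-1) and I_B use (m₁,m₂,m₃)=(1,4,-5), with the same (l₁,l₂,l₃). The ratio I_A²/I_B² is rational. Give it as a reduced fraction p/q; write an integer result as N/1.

Same 1,5,6: normalisation and zero-m 3j drop out of the ratio.
A: Δ: 0! 2! 10! / 13! → 1/858; sum: t=0:+1/17280 = 1/17280; 3j²(1 5 6; 0 1 -1) = Δ·Π!·Σ² = 35/858  (sign -1)
B: Δ: 0! 2! 10! / 13! → 1/858; sum: t=0:+1/725760 = 1/725760; 3j²(1 5 6; 1 4 -5) = Δ·Π!·Σ² = 5/78  (sign -1)
I_A²/I_B² = (35/858)/(5/78) = 7/11

7/11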